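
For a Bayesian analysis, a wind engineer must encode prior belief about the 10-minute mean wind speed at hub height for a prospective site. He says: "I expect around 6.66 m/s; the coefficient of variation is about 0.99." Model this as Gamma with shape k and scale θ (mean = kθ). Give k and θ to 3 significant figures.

For Gamma(k, scale θ): mean = kθ, variance = kθ², so CV = 1/√k.
CV = 0.99, hence k = 1/CV² = 1.02.
Then θ = mean/k = 6.66/1.02 = 6.53.

k ≈ 1.02, θ ≈ 6.53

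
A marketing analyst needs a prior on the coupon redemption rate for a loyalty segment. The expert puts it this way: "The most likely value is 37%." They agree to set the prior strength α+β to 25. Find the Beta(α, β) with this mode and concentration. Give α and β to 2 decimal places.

For α,β > 1 the Beta mode is (α−1)/(α+β−2). With α+β = 25, the mode is (α−1)/23.
Set (α−1)/23 = 0.37 → α = 1 + 0.37·23 = 9.51.
β = 25 − α = 15.49.

α = 9.51, β = 15.49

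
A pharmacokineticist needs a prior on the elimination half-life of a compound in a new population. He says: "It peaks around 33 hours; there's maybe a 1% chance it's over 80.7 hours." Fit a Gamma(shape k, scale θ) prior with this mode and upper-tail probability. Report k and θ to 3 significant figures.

k ≈ 6.9, θ ≈ 5.6

Gamma(k,θ) with k>1 has mode (k−1)θ, so θ = 33/(k−1).
Need P(X < 80.7) = 0.99 with θ tied to k this way. Start at k = 2, θ = 33: P(X<80.7) ≈ 0.701.
Too low — raise k to concentrate. Iterating converges to k ≈ 6.9.
Then θ = 33/(6.9−1) ≈ 5.6.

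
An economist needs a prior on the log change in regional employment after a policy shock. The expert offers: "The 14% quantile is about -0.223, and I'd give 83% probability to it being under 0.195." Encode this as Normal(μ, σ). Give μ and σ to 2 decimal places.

μ = -0.00, σ = 0.21

The p-quantile of Normal(μ,σ) is μ + z_p·σ, with z_{0.14} = -1.08 and z_{0.83} = 0.9542.
Eliminate σ: μ = (z₂·x₁ − z₁·x₂)/(z₂ − z₁) = (0.9542·-0.223 − (-1.08)·0.195)/2.034 = -0.00.
Then σ = (x₂ − x₁)/(z₂ − z₁) = (0.195 − -0.223)/2.034 = 0.21.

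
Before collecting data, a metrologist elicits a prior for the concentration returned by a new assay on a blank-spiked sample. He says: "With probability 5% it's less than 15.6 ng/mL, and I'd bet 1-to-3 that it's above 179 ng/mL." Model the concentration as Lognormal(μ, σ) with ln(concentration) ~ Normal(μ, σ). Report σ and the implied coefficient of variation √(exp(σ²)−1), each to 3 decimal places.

If T ~ Lognormal(μ,σ) then ln T ~ Normal(μ,σ), so the p-quantile of ln T is μ + z_p·σ.
ln(15.6) = 2.747 and ln(179) = 5.187; z_{0.05} = -1.645, z_{0.75} = 0.6745.
σ = (5.187 − 2.747)/(0.6745 − (-1.645)) = 1.052.
μ = 2.747 − (-1.645)·1.052 = 4.478.
CV = √(exp(σ²)−1) = √(exp(1.1069)−1) = 1.423.

σ ≈ 1.052, CV ≈ 1.423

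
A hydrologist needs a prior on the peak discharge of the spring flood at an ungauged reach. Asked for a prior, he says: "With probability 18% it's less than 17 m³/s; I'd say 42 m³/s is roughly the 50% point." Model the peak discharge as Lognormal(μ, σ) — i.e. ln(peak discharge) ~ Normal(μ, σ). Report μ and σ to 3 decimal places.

If T ~ Lognormal(μ,σ) then ln T ~ Normal(μ,σ), so the p-quantile of ln T is μ + z_p·σ.
ln(17) = 2.833 and ln(42) = 3.738; z_{0.18} = -0.9154, z_{0.5} = 0.
σ = (3.738 − 2.833)/(0 − (-0.9154)) = 0.988.
μ = 2.833 − (-0.9154)·0.988 = 3.738.

μ ≈ 3.738, σ ≈ 0.988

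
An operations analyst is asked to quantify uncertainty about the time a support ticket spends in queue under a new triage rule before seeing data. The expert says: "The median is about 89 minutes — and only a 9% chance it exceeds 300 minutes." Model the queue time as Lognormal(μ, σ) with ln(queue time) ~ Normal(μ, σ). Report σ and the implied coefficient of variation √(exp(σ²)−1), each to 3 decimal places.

σ ≈ 0.906, CV ≈ 1.129

If T ~ Lognormal(μ,σ) then ln T ~ Normal(μ,σ), so the p-quantile of ln T is μ + z_p·σ.
ln(89) = 4.489 and ln(300) = 5.704; z_{0.5} = 0, z_{0.91} = 1.341.
σ = (5.704 − 4.489)/(1.341 − (0)) = 0.906.
μ = 4.489 − (0)·0.906 = 4.489.
CV = √(exp(σ²)−1) = √(exp(0.8214)−1) = 1.129.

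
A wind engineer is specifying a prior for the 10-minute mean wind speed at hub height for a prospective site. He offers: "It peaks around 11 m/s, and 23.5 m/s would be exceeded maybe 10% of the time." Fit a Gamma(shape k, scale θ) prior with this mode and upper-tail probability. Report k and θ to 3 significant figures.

k ≈ 4.34, θ ≈ 3.3

Gamma(k,θ) with k>1 has mode (k−1)θ, so θ = 11/(k−1).
Need P(X < 23.5) = 0.9 with θ tied to k this way. Start at k = 2, θ = 11: P(X<23.5) ≈ 0.630.
Too low — raise k to concentrate. Iterating converges to k ≈ 4.34.
Then θ = 11/(4.34−1) ≈ 3.3.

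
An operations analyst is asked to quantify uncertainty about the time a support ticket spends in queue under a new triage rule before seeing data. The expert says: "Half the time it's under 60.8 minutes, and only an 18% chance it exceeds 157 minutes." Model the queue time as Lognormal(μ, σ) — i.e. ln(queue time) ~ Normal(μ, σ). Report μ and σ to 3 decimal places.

If T ~ Lognormal(μ,σ) then ln T ~ Normal(μ,σ), so the p-quantile of ln T is μ + z_p·σ.
ln(60.8) = 4.108 and ln(157) = 5.056; z_{0.5} = 0, z_{0.82} = 0.9154.
σ = (5.056 − 4.108)/(0.9154 − (0)) = 1.036.
μ = 4.108 − (0)·1.036 = 4.108.

μ ≈ 4.108, σ ≈ 1.036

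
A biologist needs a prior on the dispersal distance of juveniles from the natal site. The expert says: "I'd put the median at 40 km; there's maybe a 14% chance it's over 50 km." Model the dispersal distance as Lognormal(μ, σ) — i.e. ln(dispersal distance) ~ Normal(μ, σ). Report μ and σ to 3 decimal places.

μ ≈ 3.689, σ ≈ 0.207

If T ~ Lognormal(μ,σ) then ln T ~ Normal(μ,σ), so the p-quantile of ln T is μ + z_p·σ.
ln(40) = 3.689 and ln(50) = 3.912; z_{0.5} = 0, z_{0.86} = 1.08.
σ = (3.912 − 3.689)/(1.08 − (0)) = 0.207.
μ = 3.689 − (0)·0.207 = 3.689.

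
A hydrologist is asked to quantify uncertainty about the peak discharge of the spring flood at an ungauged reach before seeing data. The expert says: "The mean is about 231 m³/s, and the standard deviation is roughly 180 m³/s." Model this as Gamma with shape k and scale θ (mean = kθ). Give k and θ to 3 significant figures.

For Gamma(k, scale θ): mean = kθ, variance = kθ², so CV = 1/√k.
CV = SD/mean = 180/231 = 0.7792, hence k = 1/CV² = 1.65.
Then θ = mean/k = 231/1.65 = 140.

k ≈ 1.65, θ ≈ 140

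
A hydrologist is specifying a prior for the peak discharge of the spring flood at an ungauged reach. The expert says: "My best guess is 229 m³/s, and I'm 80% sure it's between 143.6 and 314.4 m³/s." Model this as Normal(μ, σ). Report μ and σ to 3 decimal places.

μ = 229.000, σ = 66.638

A symmetric 80% interval runs μ ± z·σ with z = 1.282.
Half-width = 85.4, so σ = 85.4/1.282 = 66.638.
μ is the stated best guess, 229.000.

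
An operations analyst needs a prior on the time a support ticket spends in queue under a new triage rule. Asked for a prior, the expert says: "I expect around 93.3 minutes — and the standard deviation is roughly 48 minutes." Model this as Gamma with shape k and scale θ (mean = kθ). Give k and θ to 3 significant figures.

For Gamma(k, scale θ): mean = kθ, variance = kθ², so CV = 1/√k.
CV = SD/mean = 48/93.3 = 0.5145, hence k = 1/CV² = 3.78.
Then θ = mean/k = 93.3/3.78 = 24.7.

k ≈ 3.78, θ ≈ 24.7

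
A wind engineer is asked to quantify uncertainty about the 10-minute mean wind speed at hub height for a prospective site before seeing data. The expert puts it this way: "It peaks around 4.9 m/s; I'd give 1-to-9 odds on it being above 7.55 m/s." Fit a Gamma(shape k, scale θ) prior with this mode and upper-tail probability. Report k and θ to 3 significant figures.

k ≈ 11, θ ≈ 0.49

Gamma(k,θ) with k>1 has mode (k−1)θ, so θ = 4.9/(k−1).
Need P(X < 7.55) = 0.9 with θ tied to k this way. Start at k = 2, θ = 4.9: P(X<7.55) ≈ 0.456.
Too low — raise k to concentrate. Iterating converges to k ≈ 11.
Then θ = 4.9/(11−1) ≈ 0.49.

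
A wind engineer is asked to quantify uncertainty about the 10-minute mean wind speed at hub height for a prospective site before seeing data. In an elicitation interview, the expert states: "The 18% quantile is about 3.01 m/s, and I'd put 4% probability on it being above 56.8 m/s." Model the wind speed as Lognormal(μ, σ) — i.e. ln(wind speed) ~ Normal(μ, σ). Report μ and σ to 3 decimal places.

μ ≈ 2.111, σ ≈ 1.102

If T ~ Lognormal(μ,σ) then ln T ~ Normal(μ,σ), so the p-quantile of ln T is μ + z_p·σ.
ln(3.01) = 1.102 and ln(56.8) = 4.04; z_{0.18} = -0.9154, z_{0.96} = 1.751.
σ = (4.04 − 1.102)/(1.751 − (-0.9154)) = 1.102.
μ = 1.102 − (-0.9154)·1.102 = 2.111.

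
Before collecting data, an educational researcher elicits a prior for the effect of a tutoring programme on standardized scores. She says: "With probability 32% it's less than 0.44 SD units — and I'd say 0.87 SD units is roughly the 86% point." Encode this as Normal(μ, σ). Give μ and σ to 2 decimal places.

For Normal(μ,σ), the p-quantile is μ + z_p·σ. Here z_{0.32} = -0.4677, z_{0.86} = 1.08.
So 0.44 = μ − 0.4677σ and 0.87 = μ + 1.08σ.
Subtracting: σ = (0.87 − 0.44)/(1.08 − (-0.4677)) = 0.28.
Then μ = 0.44 − (-0.4677)·0.28 = 0.57.

μ = 0.57, σ = 0.28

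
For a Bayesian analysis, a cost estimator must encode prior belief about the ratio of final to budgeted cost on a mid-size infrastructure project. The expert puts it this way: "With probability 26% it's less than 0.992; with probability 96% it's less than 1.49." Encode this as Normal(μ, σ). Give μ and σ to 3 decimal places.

μ = 1.126, σ = 0.208

For Normal(μ,σ), the p-quantile is μ + z_p·σ. Here z_{0.26} = -0.6433, z_{0.96} = 1.751.
So 0.992 = μ − 0.6433σ and 1.49 = μ + 1.751σ.
Subtracting: σ = (1.49 − 0.992)/(1.751 − (-0.6433)) = 0.208.
Then μ = 0.992 − (-0.6433)·0.208 = 1.126.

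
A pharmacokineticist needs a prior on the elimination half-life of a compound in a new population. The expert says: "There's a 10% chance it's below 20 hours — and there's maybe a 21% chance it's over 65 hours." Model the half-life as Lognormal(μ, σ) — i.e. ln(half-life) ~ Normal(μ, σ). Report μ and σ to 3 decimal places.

If T ~ Lognormal(μ,σ) then ln T ~ Normal(μ,σ), so the p-quantile of ln T is μ + z_p·σ.
ln(20) = 2.996 and ln(65) = 4.174; z_{0.1} = -1.282, z_{0.79} = 0.8064.
σ = (4.174 − 2.996)/(0.8064 − (-1.282)) = 0.564.
μ = 2.996 − (-1.282)·0.564 = 3.719.

μ ≈ 3.719, σ ≈ 0.564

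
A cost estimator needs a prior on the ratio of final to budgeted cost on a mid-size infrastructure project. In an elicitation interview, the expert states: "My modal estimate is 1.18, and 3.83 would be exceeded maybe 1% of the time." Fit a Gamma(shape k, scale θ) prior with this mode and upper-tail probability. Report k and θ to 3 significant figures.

k ≈ 4.19, θ ≈ 0.37

Gamma(k,θ) with k>1 has mode (k−1)θ, so θ = 1.18/(k−1).
Need P(X < 3.83) = 0.99 with θ tied to k this way. Start at k = 2, θ = 1.18: P(X<3.83) ≈ 0.835.
Too low — raise k to concentrate. Iterating converges to k ≈ 4.19.
Then θ = 1.18/(4.19−1) ≈ 0.37.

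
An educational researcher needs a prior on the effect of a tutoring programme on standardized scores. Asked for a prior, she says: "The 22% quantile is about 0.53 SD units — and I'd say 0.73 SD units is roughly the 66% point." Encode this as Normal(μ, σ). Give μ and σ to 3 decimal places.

The p-quantile of Normal(μ,σ) is μ + z_p·σ, with z_{0.22} = -0.7722 and z_{0.66} = 0.4125.
Eliminate σ: μ = (z₂·x₁ − z₁·x₂)/(z₂ − z₁) = (0.4125·0.53 − (-0.7722)·0.73)/1.185 = 0.660.
Then σ = (x₂ − x₁)/(z₂ − z₁) = (0.73 − 0.53)/1.185 = 0.169.

μ = 0.660, σ = 0.169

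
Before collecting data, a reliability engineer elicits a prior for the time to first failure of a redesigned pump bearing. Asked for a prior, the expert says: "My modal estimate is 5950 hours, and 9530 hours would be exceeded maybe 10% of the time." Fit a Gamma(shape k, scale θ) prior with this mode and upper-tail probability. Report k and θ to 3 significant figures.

k ≈ 9.47, θ ≈ 703

Gamma(k,θ) with k>1 has mode (k−1)θ, so θ = 5950/(k−1).
Need P(X < 9530) = 0.9 with θ tied to k this way. Start at k = 2, θ = 5950: P(X<9530) ≈ 0.476.
Too low — raise k to concentrate. Iterating converges to k ≈ 9.47.
Then θ = 5950/(9.47−1) ≈ 703.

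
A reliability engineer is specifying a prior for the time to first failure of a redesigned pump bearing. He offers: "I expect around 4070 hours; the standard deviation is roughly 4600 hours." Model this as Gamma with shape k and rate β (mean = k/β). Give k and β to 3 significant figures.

k ≈ 0.783, β ≈ 0.000192

For Gamma(k, rate β): mean = k/β, variance = k/β², so CV = 1/√k.
CV = SD/mean = 4600/4070 = 1.13, hence k = 1/CV² = 0.783.
Then β = k/mean = 0.783/4070 = 0.000192.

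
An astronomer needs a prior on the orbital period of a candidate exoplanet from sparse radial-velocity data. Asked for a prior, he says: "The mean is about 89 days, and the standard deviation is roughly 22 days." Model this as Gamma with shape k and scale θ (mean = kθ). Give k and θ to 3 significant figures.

k ≈ 16.4, θ ≈ 5.44

For Gamma(k, scale θ): mean = kθ, variance = kθ², so CV = 1/√k.
CV = SD/mean = 22/89 = 0.2472, hence k = 1/CV² = 16.4.
Then θ = mean/k = 89/16.4 = 5.44.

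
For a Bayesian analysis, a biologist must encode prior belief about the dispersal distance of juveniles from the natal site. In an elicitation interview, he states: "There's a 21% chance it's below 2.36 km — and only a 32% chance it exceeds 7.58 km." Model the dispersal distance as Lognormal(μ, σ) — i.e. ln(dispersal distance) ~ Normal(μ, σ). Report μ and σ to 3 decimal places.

If T ~ Lognormal(μ,σ) then ln T ~ Normal(μ,σ), so the p-quantile of ln T is μ + z_p·σ.
ln(2.36) = 0.8587 and ln(7.58) = 2.026; z_{0.21} = -0.8064, z_{0.68} = 0.4677.
σ = (2.026 − 0.8587)/(0.4677 − (-0.8064)) = 0.916.
μ = 0.8587 − (-0.8064)·0.916 = 1.597.

μ ≈ 1.597, σ ≈ 0.916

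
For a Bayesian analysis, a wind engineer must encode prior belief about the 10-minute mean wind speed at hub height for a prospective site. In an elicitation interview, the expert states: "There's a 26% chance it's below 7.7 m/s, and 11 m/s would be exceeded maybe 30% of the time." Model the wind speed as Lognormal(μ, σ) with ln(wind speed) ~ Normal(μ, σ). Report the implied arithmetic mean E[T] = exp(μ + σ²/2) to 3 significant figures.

E[T] ≈ 9.82 m/s

If T ~ Lognormal(μ,σ) then ln T ~ Normal(μ,σ), so the p-quantile of ln T is μ + z_p·σ.
ln(7.7) = 2.041 and ln(11) = 2.398; z_{0.26} = -0.6433, z_{0.7} = 0.5244.
σ = (2.398 − 2.041)/(0.5244 − (-0.6433)) = 0.305.
μ = 2.041 − (-0.6433)·0.305 = 2.238.
E[T] = exp(μ + σ²/2) = exp(2.238 + 0.0466) = 9.82 m/s.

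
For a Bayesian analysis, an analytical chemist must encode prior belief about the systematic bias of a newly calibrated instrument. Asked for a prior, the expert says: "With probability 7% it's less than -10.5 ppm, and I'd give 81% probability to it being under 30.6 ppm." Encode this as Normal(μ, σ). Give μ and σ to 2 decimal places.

μ = 15.27, σ = 17.46

The p-quantile of Normal(μ,σ) is μ + z_p·σ, with z_{0.07} = -1.476 and z_{0.81} = 0.8779.
Eliminate σ: μ = (z₂·x₁ − z₁·x₂)/(z₂ − z₁) = (0.8779·-10.5 − (-1.476)·30.6)/2.354 = 15.27.
Then σ = (x₂ − x₁)/(z₂ − z₁) = (30.6 − -10.5)/2.354 = 17.46.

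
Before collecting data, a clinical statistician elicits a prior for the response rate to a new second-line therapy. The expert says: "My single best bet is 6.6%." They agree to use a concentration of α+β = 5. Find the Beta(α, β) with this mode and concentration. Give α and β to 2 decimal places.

For α,β > 1 the Beta mode is (α−1)/(α+β−2). With α+β = 5, the mode is (α−1)/3.
Set (α−1)/3 = 0.066 → α = 1 + 0.066·3 = 1.20.
β = 5 − α = 3.80.

α = 1.20, β = 3.80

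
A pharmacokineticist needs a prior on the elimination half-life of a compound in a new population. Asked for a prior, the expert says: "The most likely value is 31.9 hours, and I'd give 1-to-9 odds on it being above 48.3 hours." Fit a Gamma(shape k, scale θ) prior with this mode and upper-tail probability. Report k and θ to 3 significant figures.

k ≈ 11.8, θ ≈ 2.95

Gamma(k,θ) with k>1 has mode (k−1)θ, so θ = 31.9/(k−1).
Need P(X < 48.3) = 0.9 with θ tied to k this way. Start at k = 2, θ = 31.9: P(X<48.3) ≈ 0.447.
Too low — raise k to concentrate. Iterating converges to k ≈ 11.8.
Then θ = 31.9/(11.8−1) ≈ 2.95.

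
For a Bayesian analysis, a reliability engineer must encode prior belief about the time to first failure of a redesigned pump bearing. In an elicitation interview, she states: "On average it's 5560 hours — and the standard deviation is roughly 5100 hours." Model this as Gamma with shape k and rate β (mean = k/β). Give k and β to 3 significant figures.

For Gamma(k, rate β): mean = k/β, variance = k/β², so CV = 1/√k.
CV = SD/mean = 5100/5560 = 0.9173, hence k = 1/CV² = 1.19.
Then β = k/mean = 1.19/5560 = 0.000214.

k ≈ 1.19, β ≈ 0.000214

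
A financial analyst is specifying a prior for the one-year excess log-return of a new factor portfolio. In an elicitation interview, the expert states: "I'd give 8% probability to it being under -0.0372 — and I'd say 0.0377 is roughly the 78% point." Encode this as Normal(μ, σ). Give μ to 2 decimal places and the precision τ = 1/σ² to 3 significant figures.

μ = 0.01, τ = 845

For Normal(μ,σ), the p-quantile is μ + z_p·σ. Here z_{0.08} = -1.405, z_{0.78} = 0.7722.
So -0.0372 = μ − 1.405σ and 0.0377 = μ + 0.7722σ.
Subtracting: σ = (0.0377 − -0.0372)/(0.7722 − (-1.405)) = 0.03.
Then μ = -0.0372 − (-1.405)·0.03 = 0.01.
Precision τ = 1/σ² = 1/0.0344² = 845.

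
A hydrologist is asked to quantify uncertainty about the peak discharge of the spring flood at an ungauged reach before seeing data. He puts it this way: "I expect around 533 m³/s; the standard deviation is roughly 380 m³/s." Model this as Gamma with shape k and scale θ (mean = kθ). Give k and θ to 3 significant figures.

k ≈ 1.97, θ ≈ 271

For Gamma(k, scale θ): mean = kθ, variance = kθ², so CV = 1/√k.
CV = SD/mean = 380/533 = 0.7129, hence k = 1/CV² = 1.97.
Then θ = mean/k = 533/1.97 = 271.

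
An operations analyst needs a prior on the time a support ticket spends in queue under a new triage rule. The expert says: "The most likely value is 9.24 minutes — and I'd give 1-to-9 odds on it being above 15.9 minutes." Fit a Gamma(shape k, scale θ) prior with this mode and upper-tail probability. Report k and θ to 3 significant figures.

Gamma(k,θ) with k>1 has mode (k−1)θ, so θ = 9.24/(k−1).
Need P(X < 15.9) = 0.9 with θ tied to k this way. Start at k = 2, θ = 9.24: P(X<15.9) ≈ 0.513.
Too low — raise k to concentrate. Iterating converges to k ≈ 7.43.
Then θ = 9.24/(7.43−1) ≈ 1.44.

k ≈ 7.43, θ ≈ 1.44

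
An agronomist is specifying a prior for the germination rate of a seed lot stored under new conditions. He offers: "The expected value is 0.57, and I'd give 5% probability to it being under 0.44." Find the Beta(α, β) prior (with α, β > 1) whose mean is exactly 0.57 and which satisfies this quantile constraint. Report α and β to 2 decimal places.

With mean 0.57 fixed, write α = 0.57s, β = 0.43s where s = α+β.
Need P(θ < 0.44) = 0.05 under Beta(0.57s, 0.43s). Normal approximation: (q−m)/√(m(1−m)/s) ≈ z_{0.05} = -1.64, so s ≈ 0.57·0.43·(-1.64)²/(0.44−0.57)² = 39.2.
At s = 39.2: P(θ<0.44) ≈ 0.051. Adjusting to match 0.05 gives s ≈ 39.60.
So α = 0.57·39.60 ≈ 22.57, β = 0.43·39.60 ≈ 17.03.

α ≈ 22.57, β ≈ 17.03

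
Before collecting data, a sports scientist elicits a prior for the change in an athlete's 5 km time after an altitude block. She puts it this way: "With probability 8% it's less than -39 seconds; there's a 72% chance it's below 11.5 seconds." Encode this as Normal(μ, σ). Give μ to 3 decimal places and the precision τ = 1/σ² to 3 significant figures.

μ = -3.306, τ = 0.00155

The p-quantile of Normal(μ,σ) is μ + z_p·σ, with z_{0.08} = -1.405 and z_{0.72} = 0.5828.
Eliminate σ: μ = (z₂·x₁ − z₁·x₂)/(z₂ − z₁) = (0.5828·-39 − (-1.405)·11.5)/1.988 = -3.306.
Then σ = (x₂ − x₁)/(z₂ − z₁) = (11.5 − -39)/1.988 = 25.404.
Precision τ = 1/σ² = 1/25.4² = 0.00155.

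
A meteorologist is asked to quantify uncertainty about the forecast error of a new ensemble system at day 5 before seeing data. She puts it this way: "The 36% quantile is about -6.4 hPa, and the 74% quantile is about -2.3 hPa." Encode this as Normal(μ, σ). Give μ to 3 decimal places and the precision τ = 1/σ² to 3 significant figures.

μ = -4.933, τ = 0.0597

The p-quantile of Normal(μ,σ) is μ + z_p·σ, with z_{0.36} = -0.3585 and z_{0.74} = 0.6433.
Eliminate σ: μ = (z₂·x₁ − z₁·x₂)/(z₂ − z₁) = (0.6433·-6.4 − (-0.3585)·-2.3)/1.002 = -4.933.
Then σ = (x₂ − x₁)/(z₂ − z₁) = (-2.3 − -6.4)/1.002 = 4.093.
Precision τ = 1/σ² = 1/4.093² = 0.0597.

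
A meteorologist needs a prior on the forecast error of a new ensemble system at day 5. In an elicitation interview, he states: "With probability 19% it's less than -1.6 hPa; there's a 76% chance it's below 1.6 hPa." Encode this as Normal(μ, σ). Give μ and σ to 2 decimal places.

μ = 0.17, σ = 2.02

For Normal(μ,σ), the p-quantile is μ + z_p·σ. Here z_{0.19} = -0.8779, z_{0.76} = 0.7063.
So -1.6 = μ − 0.8779σ and 1.6 = μ + 0.7063σ.
Subtracting: σ = (1.6 − -1.6)/(0.7063 − (-0.8779)) = 2.02.
Then μ = -1.6 − (-0.8779)·2.02 = 0.17.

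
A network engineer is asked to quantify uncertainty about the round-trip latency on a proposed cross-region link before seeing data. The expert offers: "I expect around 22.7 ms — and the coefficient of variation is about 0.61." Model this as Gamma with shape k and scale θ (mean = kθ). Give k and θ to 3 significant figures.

k ≈ 2.69, θ ≈ 8.45

For Gamma(k, scale θ): mean = kθ, variance = kθ², so CV = 1/√k.
CV = 0.61, hence k = 1/CV² = 2.69.
Then θ = mean/k = 22.7/2.69 = 8.45.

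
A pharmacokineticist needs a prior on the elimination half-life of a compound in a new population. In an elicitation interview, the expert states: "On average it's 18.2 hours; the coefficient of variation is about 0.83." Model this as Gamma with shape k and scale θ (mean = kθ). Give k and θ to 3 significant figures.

k ≈ 1.45, θ ≈ 12.5

For Gamma(k, scale θ): mean = kθ, variance = kθ², so CV = 1/√k.
CV = 0.83, hence k = 1/CV² = 1.45.
Then θ = mean/k = 18.2/1.45 = 12.5.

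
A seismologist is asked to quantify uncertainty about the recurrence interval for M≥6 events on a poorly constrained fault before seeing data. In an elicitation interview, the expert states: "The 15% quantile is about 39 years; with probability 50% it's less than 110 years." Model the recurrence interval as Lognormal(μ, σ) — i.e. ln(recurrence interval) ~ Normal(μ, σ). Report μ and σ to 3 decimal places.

If T ~ Lognormal(μ,σ) then ln T ~ Normal(μ,σ), so the p-quantile of ln T is μ + z_p·σ.
ln(39) = 3.664 and ln(110) = 4.7; z_{0.15} = -1.036, z_{0.5} = 0.
σ = (4.7 − 3.664)/(0 − (-1.036)) = 1.000.
μ = 3.664 − (-1.036)·1.000 = 4.700.

μ ≈ 4.700, σ ≈ 1.000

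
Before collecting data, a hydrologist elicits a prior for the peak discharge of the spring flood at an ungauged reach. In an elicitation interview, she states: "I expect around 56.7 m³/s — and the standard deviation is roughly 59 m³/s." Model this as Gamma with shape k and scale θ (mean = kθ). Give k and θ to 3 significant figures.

k ≈ 0.924, θ ≈ 61.4

For Gamma(k, scale θ): mean = kθ, variance = kθ², so CV = 1/√k.
CV = SD/mean = 59/56.7 = 1.041, hence k = 1/CV² = 0.924.
Then θ = mean/k = 56.7/0.924 = 61.4.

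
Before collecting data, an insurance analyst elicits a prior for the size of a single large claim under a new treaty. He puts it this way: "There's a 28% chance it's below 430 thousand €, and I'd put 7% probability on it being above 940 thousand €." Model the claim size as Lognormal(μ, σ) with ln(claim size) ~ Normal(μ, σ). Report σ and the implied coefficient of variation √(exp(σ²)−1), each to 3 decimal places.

σ ≈ 0.380, CV ≈ 0.394

If T ~ Lognormal(μ,σ) then ln T ~ Normal(μ,σ), so the p-quantile of ln T is μ + z_p·σ.
ln(430) = 6.064 and ln(940) = 6.846; z_{0.28} = -0.5828, z_{0.93} = 1.476.
σ = (6.846 − 6.064)/(1.476 − (-0.5828)) = 0.380.
μ = 6.064 − (-0.5828)·0.380 = 6.285.
CV = √(exp(σ²)−1) = √(exp(0.1443)−1) = 0.394.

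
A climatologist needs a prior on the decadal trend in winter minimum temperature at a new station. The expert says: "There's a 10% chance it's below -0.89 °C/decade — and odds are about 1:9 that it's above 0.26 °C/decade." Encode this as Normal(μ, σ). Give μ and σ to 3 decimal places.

For Normal(μ,σ), the p-quantile is μ + z_p·σ. Here z_{0.1} = -1.282, z_{0.9} = 1.282.
So -0.89 = μ − 1.282σ and 0.26 = μ + 1.282σ.
Subtracting: σ = (0.26 − -0.89)/(1.282 − (-1.282)) = 0.449.
Then μ = -0.89 − (-1.282)·0.449 = -0.315.

μ = -0.315, σ = 0.449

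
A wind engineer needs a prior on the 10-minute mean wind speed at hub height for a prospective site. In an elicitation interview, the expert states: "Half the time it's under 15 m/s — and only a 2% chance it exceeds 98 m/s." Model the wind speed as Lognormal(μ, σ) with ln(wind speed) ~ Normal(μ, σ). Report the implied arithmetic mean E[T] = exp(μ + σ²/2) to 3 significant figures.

E[T] ≈ 22.8 m/s

If T ~ Lognormal(μ,σ) then ln T ~ Normal(μ,σ), so the p-quantile of ln T is μ + z_p·σ.
ln(15) = 2.708 and ln(98) = 4.585; z_{0.5} = 0, z_{0.98} = 2.054.
σ = (4.585 − 2.708)/(2.054 − (0)) = 0.914.
μ = 2.708 − (0)·0.914 = 2.708.
E[T] = exp(μ + σ²/2) = exp(2.708 + 0.4176) = 22.8 m/s.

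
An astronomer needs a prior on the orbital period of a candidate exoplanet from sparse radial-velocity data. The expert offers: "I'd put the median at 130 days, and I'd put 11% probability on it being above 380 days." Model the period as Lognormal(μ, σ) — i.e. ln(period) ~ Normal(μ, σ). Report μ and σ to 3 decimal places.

If T ~ Lognormal(μ,σ) then ln T ~ Normal(μ,σ), so the p-quantile of ln T is μ + z_p·σ.
ln(130) = 4.868 and ln(380) = 5.94; z_{0.5} = 0, z_{0.89} = 1.227.
σ = (5.94 − 4.868)/(1.227 − (0)) = 0.875.
μ = 4.868 − (0)·0.875 = 4.868.

μ ≈ 4.868, σ ≈ 0.875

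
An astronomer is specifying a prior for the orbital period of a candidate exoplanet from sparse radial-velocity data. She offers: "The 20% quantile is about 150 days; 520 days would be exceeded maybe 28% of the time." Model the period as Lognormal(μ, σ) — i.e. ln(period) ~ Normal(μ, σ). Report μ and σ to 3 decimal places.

μ ≈ 5.745, σ ≈ 0.873

If T ~ Lognormal(μ,σ) then ln T ~ Normal(μ,σ), so the p-quantile of ln T is μ + z_p·σ.
ln(150) = 5.011 and ln(520) = 6.254; z_{0.2} = -0.8416, z_{0.72} = 0.5828.
σ = (6.254 − 5.011)/(0.5828 − (-0.8416)) = 0.873.
μ = 5.011 − (-0.8416)·0.873 = 5.745.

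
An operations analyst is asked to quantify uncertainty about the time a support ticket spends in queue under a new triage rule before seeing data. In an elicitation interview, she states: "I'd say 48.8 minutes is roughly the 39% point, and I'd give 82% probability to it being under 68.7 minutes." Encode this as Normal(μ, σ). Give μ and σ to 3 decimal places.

μ = 53.453, σ = 16.657

For Normal(μ,σ), the p-quantile is μ + z_p·σ. Here z_{0.39} = -0.2793, z_{0.82} = 0.9154.
So 48.8 = μ − 0.2793σ and 68.7 = μ + 0.9154σ.
Subtracting: σ = (68.7 − 48.8)/(0.9154 − (-0.2793)) = 16.657.
Then μ = 48.8 − (-0.2793)·16.657 = 53.453.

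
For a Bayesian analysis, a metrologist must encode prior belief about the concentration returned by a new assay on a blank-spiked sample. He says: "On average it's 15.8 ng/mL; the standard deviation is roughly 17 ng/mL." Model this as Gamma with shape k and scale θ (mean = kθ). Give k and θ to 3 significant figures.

For Gamma(k, scale θ): mean = kθ, variance = kθ², so CV = 1/√k.
CV = SD/mean = 17/15.8 = 1.076, hence k = 1/CV² = 0.864.
Then θ = mean/k = 15.8/0.864 = 18.3.

k ≈ 0.864, θ ≈ 18.3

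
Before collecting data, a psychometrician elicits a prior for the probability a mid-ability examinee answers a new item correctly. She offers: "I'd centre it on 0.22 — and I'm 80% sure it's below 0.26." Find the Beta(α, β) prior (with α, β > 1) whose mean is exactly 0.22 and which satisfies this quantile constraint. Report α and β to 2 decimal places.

α ≈ 16.01, β ≈ 56.75

With mean 0.22 fixed, write α = 0.22s, β = 0.78s where s = α+β.
Need P(θ < 0.26) = 0.8 under Beta(0.22s, 0.78s). Normal approximation: (q−m)/√(m(1−m)/s) ≈ z_{0.8} = 0.842, so s ≈ 0.22·0.78·(0.842)²/(0.26−0.22)² = 76.0.
At s = 76.0: P(θ<0.26) ≈ 0.805. Adjusting to match 0.8 gives s ≈ 72.75.
So α = 0.22·72.75 ≈ 16.01, β = 0.78·72.75 ≈ 56.75.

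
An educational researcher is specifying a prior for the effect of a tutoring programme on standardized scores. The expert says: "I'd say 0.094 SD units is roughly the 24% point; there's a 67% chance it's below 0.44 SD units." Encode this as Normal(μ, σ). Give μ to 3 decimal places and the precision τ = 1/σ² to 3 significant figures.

μ = 0.307, τ = 11

For Normal(μ,σ), the p-quantile is μ + z_p·σ. Here z_{0.24} = -0.7063, z_{0.67} = 0.4399.
So 0.094 = μ − 0.7063σ and 0.44 = μ + 0.4399σ.
Subtracting: σ = (0.44 − 0.094)/(0.4399 − (-0.7063)) = 0.302.
Then μ = 0.094 − (-0.7063)·0.302 = 0.307.
Precision τ = 1/σ² = 1/0.3019² = 11.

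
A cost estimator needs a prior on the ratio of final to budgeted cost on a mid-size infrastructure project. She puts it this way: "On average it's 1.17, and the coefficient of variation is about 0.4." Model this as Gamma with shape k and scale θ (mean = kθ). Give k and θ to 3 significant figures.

For Gamma(k, scale θ): mean = kθ, variance = kθ², so CV = 1/√k.
CV = 0.4, hence k = 1/CV² = 6.25.
Then θ = mean/k = 1.17/6.25 = 0.187.

k ≈ 6.25, θ ≈ 0.187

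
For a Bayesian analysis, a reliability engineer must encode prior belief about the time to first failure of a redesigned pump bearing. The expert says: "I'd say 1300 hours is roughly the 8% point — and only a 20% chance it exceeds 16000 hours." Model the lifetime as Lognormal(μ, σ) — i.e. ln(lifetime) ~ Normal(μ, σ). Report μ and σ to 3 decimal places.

μ ≈ 8.740, σ ≈ 1.117

If T ~ Lognormal(μ,σ) then ln T ~ Normal(μ,σ), so the p-quantile of ln T is μ + z_p·σ.
ln(1300) = 7.17 and ln(16000) = 9.68; z_{0.08} = -1.405, z_{0.8} = 0.8416.
σ = (9.68 − 7.17)/(0.8416 − (-1.405)) = 1.117.
μ = 7.17 − (-1.405)·1.117 = 8.740.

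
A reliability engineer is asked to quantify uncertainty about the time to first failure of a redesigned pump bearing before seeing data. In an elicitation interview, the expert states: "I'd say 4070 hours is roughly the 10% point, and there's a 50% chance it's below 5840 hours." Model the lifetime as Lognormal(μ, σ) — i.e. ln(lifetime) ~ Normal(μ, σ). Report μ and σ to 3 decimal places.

If T ~ Lognormal(μ,σ) then ln T ~ Normal(μ,σ), so the p-quantile of ln T is μ + z_p·σ.
ln(4070) = 8.311 and ln(5840) = 8.672; z_{0.1} = -1.282, z_{0.5} = 0.
σ = (8.672 − 8.311)/(0 − (-1.282)) = 0.282.
μ = 8.311 − (-1.282)·0.282 = 8.672.

μ ≈ 8.672, σ ≈ 0.282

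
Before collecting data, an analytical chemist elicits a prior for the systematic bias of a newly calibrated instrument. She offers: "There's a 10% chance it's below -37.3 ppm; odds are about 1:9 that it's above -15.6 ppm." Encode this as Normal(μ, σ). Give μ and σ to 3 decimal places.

μ = -26.450, σ = 8.466

For Normal(μ,σ), the p-quantile is μ + z_p·σ. Here z_{0.1} = -1.282, z_{0.9} = 1.282.
So -37.3 = μ − 1.282σ and -15.6 = μ + 1.282σ.
Subtracting: σ = (-15.6 − -37.3)/(1.282 − (-1.282)) = 8.466.
Then μ = -37.3 − (-1.282)·8.466 = -26.450.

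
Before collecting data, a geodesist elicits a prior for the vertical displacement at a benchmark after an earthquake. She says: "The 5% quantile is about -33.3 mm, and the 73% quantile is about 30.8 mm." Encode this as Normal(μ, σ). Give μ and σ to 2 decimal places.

The p-quantile of Normal(μ,σ) is μ + z_p·σ, with z_{0.05} = -1.645 and z_{0.73} = 0.6128.
Eliminate σ: μ = (z₂·x₁ − z₁·x₂)/(z₂ − z₁) = (0.6128·-33.3 − (-1.645)·30.8)/2.258 = 13.40.
Then σ = (x₂ − x₁)/(z₂ − z₁) = (30.8 − -33.3)/2.258 = 28.39.

μ = 13.40, σ = 28.39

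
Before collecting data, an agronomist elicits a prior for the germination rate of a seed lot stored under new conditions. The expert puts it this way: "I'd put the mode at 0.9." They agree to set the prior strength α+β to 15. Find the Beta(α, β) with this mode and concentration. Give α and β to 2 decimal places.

α = 12.70, β = 2.30

For α,β > 1 the Beta mode is (α−1)/(α+β−2). With α+β = 15, the mode is (α−1)/13.
Set (α−1)/13 = 0.9 → α = 1 + 0.9·13 = 12.70.
β = 15 − α = 2.30.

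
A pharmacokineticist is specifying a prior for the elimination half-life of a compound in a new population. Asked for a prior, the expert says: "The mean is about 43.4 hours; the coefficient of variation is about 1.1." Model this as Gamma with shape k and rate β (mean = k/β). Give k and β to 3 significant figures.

k ≈ 0.826, β ≈ 0.019

For Gamma(k, rate β): mean = k/β, variance = k/β², so CV = 1/√k.
CV = 1.1, hence k = 1/CV² = 0.826.
Then β = k/mean = 0.826/43.4 = 0.019.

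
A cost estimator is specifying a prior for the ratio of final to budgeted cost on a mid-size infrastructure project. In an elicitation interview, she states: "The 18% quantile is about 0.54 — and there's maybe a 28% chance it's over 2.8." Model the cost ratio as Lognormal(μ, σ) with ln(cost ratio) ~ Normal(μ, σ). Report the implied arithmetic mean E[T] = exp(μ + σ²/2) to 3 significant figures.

If T ~ Lognormal(μ,σ) then ln T ~ Normal(μ,σ), so the p-quantile of ln T is μ + z_p·σ.
ln(0.54) = -0.6162 and ln(2.8) = 1.03; z_{0.18} = -0.9154, z_{0.72} = 0.5828.
σ = (1.03 − -0.6162)/(0.5828 − (-0.9154)) = 1.099.
μ = -0.6162 − (-0.9154)·1.099 = 0.389.
E[T] = exp(μ + σ²/2) = exp(0.389 + 0.6034) = 2.7.

E[T] ≈ 2.7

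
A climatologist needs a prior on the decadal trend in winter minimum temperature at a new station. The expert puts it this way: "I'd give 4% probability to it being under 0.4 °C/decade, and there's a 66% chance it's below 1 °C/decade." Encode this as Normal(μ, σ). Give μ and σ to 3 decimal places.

μ = 0.886, σ = 0.277

For Normal(μ,σ), the p-quantile is μ + z_p·σ. Here z_{0.04} = -1.751, z_{0.66} = 0.4125.
So 0.4 = μ − 1.751σ and 1 = μ + 0.4125σ.
Subtracting: σ = (1 − 0.4)/(0.4125 − (-1.751)) = 0.277.
Then μ = 0.4 − (-1.751)·0.277 = 0.886.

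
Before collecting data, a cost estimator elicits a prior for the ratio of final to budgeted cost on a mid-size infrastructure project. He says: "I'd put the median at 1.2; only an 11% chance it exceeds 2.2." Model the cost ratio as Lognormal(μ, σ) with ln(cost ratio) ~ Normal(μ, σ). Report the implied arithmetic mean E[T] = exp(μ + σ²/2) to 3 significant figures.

If T ~ Lognormal(μ,σ) then ln T ~ Normal(μ,σ), so the p-quantile of ln T is μ + z_p·σ.
ln(1.2) = 0.1823 and ln(2.2) = 0.7885; z_{0.5} = 0, z_{0.89} = 1.227.
σ = (0.7885 − 0.1823)/(1.227 − (0)) = 0.494.
μ = 0.1823 − (0)·0.494 = 0.182.
E[T] = exp(μ + σ²/2) = exp(0.182 + 0.1221) = 1.36.

E[T] ≈ 1.36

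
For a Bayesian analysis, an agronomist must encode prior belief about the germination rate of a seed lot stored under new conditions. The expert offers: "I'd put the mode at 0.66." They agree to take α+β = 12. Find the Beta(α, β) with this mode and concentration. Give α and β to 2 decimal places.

α = 7.60, β = 4.40

For α,β > 1 the Beta mode is (α−1)/(α+β−2). With α+β = 12, the mode is (α−1)/10.
Set (α−1)/10 = 0.66 → α = 1 + 0.66·10 = 7.60.
β = 12 − α = 4.40.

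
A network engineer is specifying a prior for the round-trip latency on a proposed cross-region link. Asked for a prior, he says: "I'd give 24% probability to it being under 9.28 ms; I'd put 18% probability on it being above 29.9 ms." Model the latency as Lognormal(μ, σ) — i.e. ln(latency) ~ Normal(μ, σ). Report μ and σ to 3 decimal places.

μ ≈ 2.737, σ ≈ 0.721

If T ~ Lognormal(μ,σ) then ln T ~ Normal(μ,σ), so the p-quantile of ln T is μ + z_p·σ.
ln(9.28) = 2.228 and ln(29.9) = 3.398; z_{0.24} = -0.7063, z_{0.82} = 0.9154.
σ = (3.398 − 2.228)/(0.9154 − (-0.7063)) = 0.721.
μ = 2.228 − (-0.7063)·0.721 = 2.737.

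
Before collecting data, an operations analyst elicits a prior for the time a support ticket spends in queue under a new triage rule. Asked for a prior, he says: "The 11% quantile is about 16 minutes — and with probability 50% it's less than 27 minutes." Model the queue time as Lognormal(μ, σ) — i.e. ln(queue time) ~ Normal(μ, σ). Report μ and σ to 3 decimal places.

μ ≈ 3.296, σ ≈ 0.427

If T ~ Lognormal(μ,σ) then ln T ~ Normal(μ,σ), so the p-quantile of ln T is μ + z_p·σ.
ln(16) = 2.773 and ln(27) = 3.296; z_{0.11} = -1.227, z_{0.5} = 0.
σ = (3.296 − 2.773)/(0 − (-1.227)) = 0.427.
μ = 2.773 − (-1.227)·0.427 = 3.296.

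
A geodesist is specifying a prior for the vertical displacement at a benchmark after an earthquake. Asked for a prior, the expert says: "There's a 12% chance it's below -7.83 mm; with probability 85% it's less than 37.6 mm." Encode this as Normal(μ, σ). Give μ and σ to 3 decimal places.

For Normal(μ,σ), the p-quantile is μ + z_p·σ. Here z_{0.12} = -1.175, z_{0.85} = 1.036.
So -7.83 = μ − 1.175σ and 37.6 = μ + 1.036σ.
Subtracting: σ = (37.6 − -7.83)/(1.036 − (-1.175)) = 20.543.
Then μ = -7.83 − (-1.175)·20.543 = 16.308.

μ = 16.308, σ = 20.543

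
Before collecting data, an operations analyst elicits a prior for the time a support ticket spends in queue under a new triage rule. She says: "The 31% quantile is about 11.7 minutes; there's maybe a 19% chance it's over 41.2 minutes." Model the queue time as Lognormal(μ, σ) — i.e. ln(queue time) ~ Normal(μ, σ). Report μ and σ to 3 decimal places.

If T ~ Lognormal(μ,σ) then ln T ~ Normal(μ,σ), so the p-quantile of ln T is μ + z_p·σ.
ln(11.7) = 2.46 and ln(41.2) = 3.718; z_{0.31} = -0.4959, z_{0.81} = 0.8779.
σ = (3.718 − 2.46)/(0.8779 − (-0.4959)) = 0.916.
μ = 2.46 − (-0.4959)·0.916 = 2.914.

μ ≈ 2.914, σ ≈ 0.916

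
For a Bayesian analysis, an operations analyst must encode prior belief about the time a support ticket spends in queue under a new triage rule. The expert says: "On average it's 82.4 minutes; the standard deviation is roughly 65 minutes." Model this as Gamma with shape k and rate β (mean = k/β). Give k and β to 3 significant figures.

For Gamma(k, rate β): mean = k/β, variance = k/β², so CV = 1/√k.
CV = SD/mean = 65/82.4 = 0.7888, hence k = 1/CV² = 1.61.
Then β = k/mean = 1.61/82.4 = 0.0195.

k ≈ 1.61, β ≈ 0.0195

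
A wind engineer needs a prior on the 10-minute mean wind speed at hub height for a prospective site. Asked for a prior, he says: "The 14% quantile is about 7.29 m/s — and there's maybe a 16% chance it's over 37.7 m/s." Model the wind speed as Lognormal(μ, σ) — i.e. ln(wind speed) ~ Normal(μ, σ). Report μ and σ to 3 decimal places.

If T ~ Lognormal(μ,σ) then ln T ~ Normal(μ,σ), so the p-quantile of ln T is μ + z_p·σ.
ln(7.29) = 1.987 and ln(37.7) = 3.63; z_{0.14} = -1.08, z_{0.84} = 0.9945.
σ = (3.63 − 1.987)/(0.9945 − (-1.08)) = 0.792.
μ = 1.987 − (-1.08)·0.792 = 2.842.

μ ≈ 2.842, σ ≈ 0.792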